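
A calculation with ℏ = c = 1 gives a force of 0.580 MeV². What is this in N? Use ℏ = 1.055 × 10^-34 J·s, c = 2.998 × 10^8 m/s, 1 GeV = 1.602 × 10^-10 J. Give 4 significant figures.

Force is [E]/[L] = [E]²/(ℏc); restore (ℏc)⁻¹.
1 GeV² → 1/(ℏc) × (1 GeV in J)² = 8.114 × 10^5 N.
Convert the energy scale: 0.580 MeV² = 5.80 × 10^-7 GeV².
Result: 5.80 × 10^-7 × 8.114 × 10^5 = 0.4706 N.

0.4706 N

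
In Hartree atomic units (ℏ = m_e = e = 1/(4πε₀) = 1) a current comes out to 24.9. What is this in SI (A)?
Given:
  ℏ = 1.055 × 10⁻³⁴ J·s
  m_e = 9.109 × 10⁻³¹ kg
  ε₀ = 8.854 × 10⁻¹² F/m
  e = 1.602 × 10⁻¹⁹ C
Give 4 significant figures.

One atomic unit of electric current: I_au = e E_h/ℏ = m_e e⁵/((4πε₀)²ℏ³) = 6.612 × 10⁻³ A.
24.9 × 6.612 × 10⁻³ A = 0.1646 A

0.1646 A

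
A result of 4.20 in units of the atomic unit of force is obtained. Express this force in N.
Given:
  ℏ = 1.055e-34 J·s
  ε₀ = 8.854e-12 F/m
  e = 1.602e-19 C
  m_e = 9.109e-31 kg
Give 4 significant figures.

3.452e-7 N

One atomic unit of force: F_au = E_h/a₀ = m_e²e⁶/((4πε₀)³ℏ⁴) = 8.220e-8 N.
4.20 × 8.220e-8 N = 3.452e-7 N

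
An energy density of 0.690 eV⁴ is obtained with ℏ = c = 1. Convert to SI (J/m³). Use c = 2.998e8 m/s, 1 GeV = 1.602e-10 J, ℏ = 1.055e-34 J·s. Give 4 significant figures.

[E]/[L]³ = [E]⁴/(ℏc)³; restore (ℏc)⁻³.
1 GeV⁴ → 1/(ℏc)³ × (1 GeV in J)⁴ = 2.082e37 J/m³.
Convert the energy scale: 0.690 eV⁴ = 6.90e-37 GeV⁴.
Result: 6.90e-37 × 2.082e37 = 14.36 J/m³.

14.36 J/m³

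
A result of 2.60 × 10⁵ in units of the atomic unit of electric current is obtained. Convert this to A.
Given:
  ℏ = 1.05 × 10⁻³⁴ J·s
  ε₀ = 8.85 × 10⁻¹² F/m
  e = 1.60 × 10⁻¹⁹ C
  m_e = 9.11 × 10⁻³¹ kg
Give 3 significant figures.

One atomic unit of electric current: I_au = e E_h/ℏ = m_e e⁵/((4πε₀)²ℏ³) = 6.67 × 10⁻³ A.
2.60 × 10⁵ × 6.67 × 10⁻³ A = 1.73 × 10³ A

1.73 × 10³ A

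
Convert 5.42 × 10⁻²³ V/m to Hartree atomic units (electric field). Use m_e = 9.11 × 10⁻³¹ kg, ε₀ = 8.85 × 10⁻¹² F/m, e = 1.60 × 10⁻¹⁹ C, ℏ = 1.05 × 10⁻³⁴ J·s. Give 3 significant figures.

atomic unit of electric field: E_au = E_h/(e a₀) = m_e²e⁵/((4πε₀)³ℏ⁴) = 5.20 × 10¹¹ V/m.
5.42 × 10⁻²³ / 5.20 × 10¹¹ = 1.04 × 10⁻³⁴

1.04 × 10⁻³⁴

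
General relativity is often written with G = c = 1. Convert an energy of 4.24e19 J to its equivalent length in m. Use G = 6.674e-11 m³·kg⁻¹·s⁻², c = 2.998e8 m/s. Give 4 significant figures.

Energy → length via G/c⁴.
4.24e19 J × (G/c⁴) = 3.503e-25 m

3.503e-25 m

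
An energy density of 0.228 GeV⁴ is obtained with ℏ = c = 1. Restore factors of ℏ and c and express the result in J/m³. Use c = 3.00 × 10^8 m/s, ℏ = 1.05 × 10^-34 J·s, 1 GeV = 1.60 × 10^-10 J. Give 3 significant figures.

[E]/[L]³ = [E]⁴/(ℏc)³; restore (ℏc)⁻³.
1 GeV⁴ → 1/(ℏc)³ × (1 GeV in J)⁴ = 2.10 × 10^37 J/m³.
Result: 0.228 × 2.10 × 10^37 = 4.78 × 10^36 J/m³.

4.78 × 10^36 J/m³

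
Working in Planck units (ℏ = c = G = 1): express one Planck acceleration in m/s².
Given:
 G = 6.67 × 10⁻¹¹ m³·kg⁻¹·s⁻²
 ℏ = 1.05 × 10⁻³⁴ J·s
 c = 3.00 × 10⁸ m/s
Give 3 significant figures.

5.59 × 10⁵¹ m/s²

The unique combination of the constants set to 1 with dimensions of acceleration is a_P = √(c⁷/(ℏG)).
  = √(3.12 × 10¹⁰³)
  = 5.59 × 10⁵¹ m/s²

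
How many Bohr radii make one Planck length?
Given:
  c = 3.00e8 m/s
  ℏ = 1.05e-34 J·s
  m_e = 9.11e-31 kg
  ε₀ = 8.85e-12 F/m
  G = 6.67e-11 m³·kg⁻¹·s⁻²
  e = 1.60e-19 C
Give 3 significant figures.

Planck length: ℓ_P = √(ℏG/c³) = 1.61e-35 m
Bohr radius: a₀ = 4πε₀ℏ²/(m_e e²) = 5.26e-11 m
ratio = 1.61e-35 / 5.26e-11 = 3.06e-25

3.06e-25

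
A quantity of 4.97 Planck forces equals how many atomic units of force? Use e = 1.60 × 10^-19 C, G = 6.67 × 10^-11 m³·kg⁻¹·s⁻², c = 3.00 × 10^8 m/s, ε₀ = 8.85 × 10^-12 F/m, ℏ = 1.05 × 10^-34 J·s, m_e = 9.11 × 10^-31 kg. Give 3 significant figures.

7.25 × 10^51

Planck force: F_P = c⁴/G = 1.21 × 10^44 N
atomic unit of force: F_au = E_h/a₀ = m_e²e⁶/((4πε₀)³ℏ⁴) = 8.33 × 10^-8 N
4.97 × 1.21 × 10^44 / 8.33 × 10^-8 = 7.25 × 10^51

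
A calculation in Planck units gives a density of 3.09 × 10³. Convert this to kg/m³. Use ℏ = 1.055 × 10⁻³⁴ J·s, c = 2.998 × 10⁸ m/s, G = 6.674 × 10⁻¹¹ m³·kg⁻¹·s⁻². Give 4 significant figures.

One Planck density: ρ_P = c⁵/(ℏG²) = 5.154 × 10⁹⁶ kg/m³.
3.09 × 10³ × 5.154 × 10⁹⁶ kg/m³ = 1.593 × 10¹⁰⁰ kg/m³

1.593 × 10¹⁰⁰ kg/m³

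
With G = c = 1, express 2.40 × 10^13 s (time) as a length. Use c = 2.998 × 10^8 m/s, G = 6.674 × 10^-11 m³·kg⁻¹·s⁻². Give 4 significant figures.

Time → length via c.
2.40 × 10^13 s × (c) = 7.195 × 10^21 m

7.195 × 10^21 m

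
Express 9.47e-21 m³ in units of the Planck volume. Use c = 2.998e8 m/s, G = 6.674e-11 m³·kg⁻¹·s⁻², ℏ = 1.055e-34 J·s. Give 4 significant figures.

2.242e84

Planck volume: V_P = (ℏG/c³)^(3/2) = 4.224e-105 m³.
9.47e-21 / 4.224e-105 = 2.242e84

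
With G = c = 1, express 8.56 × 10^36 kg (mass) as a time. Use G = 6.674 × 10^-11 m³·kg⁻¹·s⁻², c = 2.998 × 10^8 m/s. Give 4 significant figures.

21.20 s

Mass → time via G/c³.
8.56 × 10^36 kg × (G/c³) = 21.20 s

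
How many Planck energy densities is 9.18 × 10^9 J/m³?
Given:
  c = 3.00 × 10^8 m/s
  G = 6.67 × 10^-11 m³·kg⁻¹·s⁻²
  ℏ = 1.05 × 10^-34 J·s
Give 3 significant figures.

1.96 × 10^-104

Planck energy density: u_P = c⁷/(ℏG²) = 4.68 × 10^113 J/m³.
9.18 × 10^9 / 4.68 × 10^113 = 1.96 × 10^-104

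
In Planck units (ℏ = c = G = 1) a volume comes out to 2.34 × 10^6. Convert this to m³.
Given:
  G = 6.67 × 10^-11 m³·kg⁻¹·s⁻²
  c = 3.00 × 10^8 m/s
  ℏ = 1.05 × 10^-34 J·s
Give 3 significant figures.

9.78 × 10^-99 m³

One Planck volume: V_P = (ℏG/c³)^(3/2) = 4.18 × 10^-105 m³.
2.34 × 10^6 × 4.18 × 10^-105 m³ = 9.78 × 10^-99 m³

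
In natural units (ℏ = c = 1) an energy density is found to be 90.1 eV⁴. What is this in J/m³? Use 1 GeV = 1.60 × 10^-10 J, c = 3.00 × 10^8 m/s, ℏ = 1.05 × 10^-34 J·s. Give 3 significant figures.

[E]/[L]³ = [E]⁴/(ℏc)³; restore (ℏc)⁻³.
1 GeV⁴ → 1/(ℏc)³ × (1 GeV in J)⁴ = 2.10 × 10^37 J/m³.
Convert the energy scale: 90.1 eV⁴ = 9.01 × 10^-35 GeV⁴.
Result: 9.01 × 10^-35 × 2.10 × 10^37 = 1.89 × 10^3 J/m³.

1.89 × 10^3 J/m³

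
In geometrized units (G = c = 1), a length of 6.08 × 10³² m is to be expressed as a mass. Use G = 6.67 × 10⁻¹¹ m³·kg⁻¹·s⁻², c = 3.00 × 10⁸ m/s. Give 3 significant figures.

8.20 × 10⁵⁹ kg

Length → mass via c²/G.
6.08 × 10³² m × (c²/G) = 8.20 × 10⁵⁹ kg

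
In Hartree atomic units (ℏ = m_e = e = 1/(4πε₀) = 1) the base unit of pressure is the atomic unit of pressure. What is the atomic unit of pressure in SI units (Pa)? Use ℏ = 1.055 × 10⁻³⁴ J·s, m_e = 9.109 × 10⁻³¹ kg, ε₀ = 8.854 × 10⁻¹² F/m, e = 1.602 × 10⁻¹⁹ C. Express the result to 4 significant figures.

2.929 × 10¹³ Pa

P_au = E_h/a₀³ = m_e⁴e¹⁰/((4πε₀)⁵ℏ⁸)
E_h = 4.354 × 10⁻¹⁸ J
a₀ = 5.297 × 10⁻¹¹ m
E_h/a₀³ = 2.929 × 10¹³ Pa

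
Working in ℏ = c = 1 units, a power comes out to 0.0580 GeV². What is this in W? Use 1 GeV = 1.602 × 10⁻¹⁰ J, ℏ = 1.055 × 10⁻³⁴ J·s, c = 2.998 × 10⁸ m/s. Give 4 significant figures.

Power is [E]/[T] = [E]²/ℏ.
1 GeV² → 1/ℏ × (1 GeV in J)² = 2.433 × 10¹⁴ W.
Result: 0.0580 × 2.433 × 10¹⁴ = 1.411 × 10¹³ W.

1.411 × 10¹³ W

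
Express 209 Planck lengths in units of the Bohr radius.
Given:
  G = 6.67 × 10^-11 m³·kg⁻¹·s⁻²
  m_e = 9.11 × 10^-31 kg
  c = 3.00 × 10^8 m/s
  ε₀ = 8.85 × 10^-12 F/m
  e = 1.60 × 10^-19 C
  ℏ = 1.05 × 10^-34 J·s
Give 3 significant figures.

6.40 × 10^-23

Planck length: ℓ_P = √(ℏG/c³) = 1.61 × 10^-35 m
Bohr radius: a₀ = 4πε₀ℏ²/(m_e e²) = 5.26 × 10^-11 m
209 × 1.61 × 10^-35 / 5.26 × 10^-11 = 6.40 × 10^-23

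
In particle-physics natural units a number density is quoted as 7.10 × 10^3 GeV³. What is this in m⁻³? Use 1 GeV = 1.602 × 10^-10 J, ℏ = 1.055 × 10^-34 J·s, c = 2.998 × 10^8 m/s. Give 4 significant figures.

9.226 × 10^50 m⁻³

Number density is [L]⁻³ = [E]³/(ℏc)³.
1 GeV³ → 1/(ℏc)³ × (1 GeV in J)³ = 1.299 × 10^47 m⁻³.
Result: 7.10 × 10^3 × 1.299 × 10^47 = 9.226 × 10^50 m⁻³.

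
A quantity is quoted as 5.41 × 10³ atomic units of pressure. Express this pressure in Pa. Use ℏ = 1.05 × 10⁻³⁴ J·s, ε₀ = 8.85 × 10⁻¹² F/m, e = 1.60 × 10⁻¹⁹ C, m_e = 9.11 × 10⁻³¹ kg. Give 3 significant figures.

1.63 × 10¹⁷ Pa

One atomic unit of pressure: P_au = E_h/a₀³ = m_e⁴e¹⁰/((4πε₀)⁵ℏ⁸) = 3.01 × 10¹³ Pa.
5.41 × 10³ × 3.01 × 10¹³ Pa = 1.63 × 10¹⁷ Pa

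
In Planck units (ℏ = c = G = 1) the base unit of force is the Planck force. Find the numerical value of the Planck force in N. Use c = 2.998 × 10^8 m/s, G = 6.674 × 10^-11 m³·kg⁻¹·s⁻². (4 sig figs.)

F_P = c⁴/G
  = 8.078 × 10^33 / 6.674 × 10^-11
  = 1.210 × 10^44 N

1.210 × 10^44 N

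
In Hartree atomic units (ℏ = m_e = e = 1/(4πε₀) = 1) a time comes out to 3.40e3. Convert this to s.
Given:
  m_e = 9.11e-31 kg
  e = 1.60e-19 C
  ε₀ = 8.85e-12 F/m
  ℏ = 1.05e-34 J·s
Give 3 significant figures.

8.15e-14 s

One atomic unit of time: τ_au = (4πε₀)²ℏ³/(m_e e⁴) = 2.40e-17 s.
3.40e3 × 2.40e-17 s = 8.15e-14 s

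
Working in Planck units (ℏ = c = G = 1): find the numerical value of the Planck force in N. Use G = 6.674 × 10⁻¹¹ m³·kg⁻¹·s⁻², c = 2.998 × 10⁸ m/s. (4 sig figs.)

From ℏ = c = G = 1 the force scale is F_P = c⁴/G.
  = 8.078 × 10³³ / 6.674 × 10⁻¹¹
  = 1.210 × 10⁴⁴ N

1.210 × 10⁴⁴ N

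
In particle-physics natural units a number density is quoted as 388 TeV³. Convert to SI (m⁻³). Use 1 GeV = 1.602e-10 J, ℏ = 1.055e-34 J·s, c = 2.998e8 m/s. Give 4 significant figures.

Number density is [L]⁻³ = [E]³/(ℏc)³.
1 GeV³ → 1/(ℏc)³ × (1 GeV in J)³ = 1.299e47 m⁻³.
Convert the energy scale: 388 TeV³ = 3.88e11 GeV³.
Result: 3.88e11 × 1.299e47 = 5.042e58 m⁻³.

5.042e58 m⁻³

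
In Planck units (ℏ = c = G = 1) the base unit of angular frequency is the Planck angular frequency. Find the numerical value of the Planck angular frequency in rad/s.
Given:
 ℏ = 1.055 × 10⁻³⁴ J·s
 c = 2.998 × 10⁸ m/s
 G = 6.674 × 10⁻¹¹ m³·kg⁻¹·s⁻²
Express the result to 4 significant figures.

1.855 × 10⁴³ rad/s

ω_P = √(c⁵/(ℏG))
  = √(3.440 × 10⁸⁶)
  = 1.855 × 10⁴³ rad/s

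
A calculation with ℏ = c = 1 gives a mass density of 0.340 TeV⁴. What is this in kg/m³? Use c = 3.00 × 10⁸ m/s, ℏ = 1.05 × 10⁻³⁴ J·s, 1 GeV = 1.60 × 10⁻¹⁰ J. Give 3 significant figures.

Mass density is [E]/(c²[L]³) = [E]⁴/(ℏ³c⁵).
1 GeV⁴ → 1/(ℏ³c⁵) × (1 GeV in J)⁴ = 2.33 × 10²⁰ kg/m³.
Convert the energy scale: 0.340 TeV⁴ = 3.40 × 10¹¹ GeV⁴.
Result: 3.40 × 10¹¹ × 2.33 × 10²⁰ = 7.92 × 10³¹ kg/m³.

7.92 × 10³¹ kg/m³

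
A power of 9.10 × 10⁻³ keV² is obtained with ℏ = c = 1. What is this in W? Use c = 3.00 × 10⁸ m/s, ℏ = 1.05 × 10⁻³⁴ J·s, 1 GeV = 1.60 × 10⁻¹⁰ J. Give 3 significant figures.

Power is [E]/[T] = [E]²/ℏ.
1 GeV² → 1/ℏ × (1 GeV in J)² = 2.44 × 10¹⁴ W.
Convert the energy scale: 9.10 × 10⁻³ keV² = 9.10 × 10⁻¹⁵ GeV².
Result: 9.10 × 10⁻¹⁵ × 2.44 × 10¹⁴ = 2.22 W.

2.22 W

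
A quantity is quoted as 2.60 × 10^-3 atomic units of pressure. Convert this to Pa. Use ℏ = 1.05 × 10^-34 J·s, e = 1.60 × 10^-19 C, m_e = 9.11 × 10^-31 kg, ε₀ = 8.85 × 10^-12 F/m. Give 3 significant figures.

One atomic unit of pressure: P_au = E_h/a₀³ = m_e⁴e¹⁰/((4πε₀)⁵ℏ⁸) = 3.01 × 10^13 Pa.
2.60 × 10^-3 × 3.01 × 10^13 Pa = 7.83 × 10^10 Pa

7.83 × 10^10 Pa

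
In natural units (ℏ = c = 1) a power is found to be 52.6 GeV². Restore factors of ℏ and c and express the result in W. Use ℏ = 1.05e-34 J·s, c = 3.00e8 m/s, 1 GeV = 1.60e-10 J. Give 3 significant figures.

Power is [E]/[T] = [E]²/ℏ.
1 GeV² → 1/ℏ × (1 GeV in J)² = 2.44e14 W.
Result: 52.6 × 2.44e14 = 1.28e16 W.

1.28e16 W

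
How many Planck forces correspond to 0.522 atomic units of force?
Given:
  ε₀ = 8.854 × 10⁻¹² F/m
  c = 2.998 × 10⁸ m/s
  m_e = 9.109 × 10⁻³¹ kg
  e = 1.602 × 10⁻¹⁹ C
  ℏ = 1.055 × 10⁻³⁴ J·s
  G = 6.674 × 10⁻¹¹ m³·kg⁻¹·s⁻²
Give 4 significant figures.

atomic unit of force: F_au = E_h/a₀ = m_e²e⁶/((4πε₀)³ℏ⁴) = 8.220 × 10⁻⁸ N
Planck force: F_P = c⁴/G = 1.210 × 10⁴⁴ N
0.522 × 8.220 × 10⁻⁸ / 1.210 × 10⁴⁴ = 3.545 × 10⁻⁵²

3.545 × 10⁻⁵²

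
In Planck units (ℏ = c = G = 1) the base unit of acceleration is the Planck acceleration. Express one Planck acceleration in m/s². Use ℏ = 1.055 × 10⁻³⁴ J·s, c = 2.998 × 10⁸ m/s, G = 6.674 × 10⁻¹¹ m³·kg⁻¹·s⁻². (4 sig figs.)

a_P = √(c⁷/(ℏG))
  = √(3.092 × 10¹⁰³)
  = 5.560 × 10⁵¹ m/s²

5.560 × 10⁵¹ m/s²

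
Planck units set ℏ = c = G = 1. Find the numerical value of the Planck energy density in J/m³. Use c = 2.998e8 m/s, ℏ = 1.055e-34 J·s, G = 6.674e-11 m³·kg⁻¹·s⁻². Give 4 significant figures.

4.632e113 J/m³

From ℏ = c = G = 1 the energy density scale is u_P = c⁷/(ℏG²).
  = 2.177e59 / 4.699e-55
  = 4.632e113 J/m³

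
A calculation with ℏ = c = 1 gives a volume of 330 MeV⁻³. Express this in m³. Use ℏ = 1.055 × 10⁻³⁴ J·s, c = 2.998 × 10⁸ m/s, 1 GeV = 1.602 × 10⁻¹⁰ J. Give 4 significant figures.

Volume is [L]³ = [E]⁻³·(ℏc)³.
1 GeV⁻³ → (ℏc)³ × (1 GeV in J)⁻³ = 7.696 × 10⁻⁴⁸ m³.
Convert the energy scale: 330 MeV⁻³ = 3.30 × 10¹¹ GeV⁻³.
Result: 3.30 × 10¹¹ × 7.696 × 10⁻⁴⁸ = 2.540 × 10⁻³⁶ m³.

2.540 × 10⁻³⁶ m³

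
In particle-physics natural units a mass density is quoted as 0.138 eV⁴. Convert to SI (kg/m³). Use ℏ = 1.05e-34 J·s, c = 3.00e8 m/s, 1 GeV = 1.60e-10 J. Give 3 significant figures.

Mass density is [E]/(c²[L]³) = [E]⁴/(ℏ³c⁵).
1 GeV⁴ → 1/(ℏ³c⁵) × (1 GeV in J)⁴ = 2.33e20 kg/m³.
Convert the energy scale: 0.138 eV⁴ = 1.38e-37 GeV⁴.
Result: 1.38e-37 × 2.33e20 = 3.22e-17 kg/m³.

3.22e-17 kg/m³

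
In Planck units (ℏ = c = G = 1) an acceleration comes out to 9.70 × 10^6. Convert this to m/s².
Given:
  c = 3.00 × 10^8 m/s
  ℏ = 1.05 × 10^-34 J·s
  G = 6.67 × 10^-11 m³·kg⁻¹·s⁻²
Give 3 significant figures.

5.42 × 10^58 m/s²

One Planck acceleration: a_P = √(c⁷/(ℏG)) = 5.59 × 10^51 m/s².
9.70 × 10^6 × 5.59 × 10^51 m/s² = 5.42 × 10^58 m/s²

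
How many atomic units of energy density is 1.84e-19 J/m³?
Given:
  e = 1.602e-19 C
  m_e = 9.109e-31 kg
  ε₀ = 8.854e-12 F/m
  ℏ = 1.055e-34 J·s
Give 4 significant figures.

atomic unit of energy density: u_au = E_h/a₀³ = m_e⁴e¹⁰/((4πε₀)⁵ℏ⁸) = 2.929e13 J/m³.
1.84e-19 / 2.929e13 = 6.282e-33

6.282e-33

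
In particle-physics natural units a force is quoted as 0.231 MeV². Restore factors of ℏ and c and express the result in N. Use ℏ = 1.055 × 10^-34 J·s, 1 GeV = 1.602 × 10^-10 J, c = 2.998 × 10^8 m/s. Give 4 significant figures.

0.1874 N

Force is [E]/[L] = [E]²/(ℏc); restore (ℏc)⁻¹.
1 GeV² → 1/(ℏc) × (1 GeV in J)² = 8.114 × 10^5 N.
Convert the energy scale: 0.231 MeV² = 2.31 × 10^-7 GeV².
Result: 2.31 × 10^-7 × 8.114 × 10^5 = 0.1874 N.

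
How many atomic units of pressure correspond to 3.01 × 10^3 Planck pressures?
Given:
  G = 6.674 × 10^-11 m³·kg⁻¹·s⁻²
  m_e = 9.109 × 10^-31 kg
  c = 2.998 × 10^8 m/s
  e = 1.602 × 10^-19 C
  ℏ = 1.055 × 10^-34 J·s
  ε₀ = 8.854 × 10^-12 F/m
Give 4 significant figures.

Planck pressure: p_P = c⁷/(ℏG²) = 4.632 × 10^113 Pa
atomic unit of pressure: P_au = E_h/a₀³ = m_e⁴e¹⁰/((4πε₀)⁵ℏ⁸) = 2.929 × 10^13 Pa
3.01 × 10^3 × 4.632 × 10^113 / 2.929 × 10^13 = 4.760 × 10^103

4.760 × 10^103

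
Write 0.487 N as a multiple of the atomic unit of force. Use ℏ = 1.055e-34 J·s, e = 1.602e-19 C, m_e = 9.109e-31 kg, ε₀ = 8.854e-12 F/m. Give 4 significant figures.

5.925e6

atomic unit of force: F_au = E_h/a₀ = m_e²e⁶/((4πε₀)³ℏ⁴) = 8.220e-8 N.
0.487 / 8.220e-8 = 5.925e6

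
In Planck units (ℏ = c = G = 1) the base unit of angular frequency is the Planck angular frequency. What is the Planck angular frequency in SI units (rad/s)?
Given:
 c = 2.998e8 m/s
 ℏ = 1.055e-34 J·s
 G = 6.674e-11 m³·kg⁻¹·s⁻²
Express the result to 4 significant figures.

1.855e43 rad/s

ω_P = √(c⁵/(ℏG))
  = √(3.440e86)
  = 1.855e43 rad/s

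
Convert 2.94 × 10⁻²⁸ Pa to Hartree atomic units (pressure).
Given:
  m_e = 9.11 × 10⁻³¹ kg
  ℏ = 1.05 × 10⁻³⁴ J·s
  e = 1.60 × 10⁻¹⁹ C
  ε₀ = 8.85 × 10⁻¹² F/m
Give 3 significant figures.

atomic unit of pressure: P_au = E_h/a₀³ = m_e⁴e¹⁰/((4πε₀)⁵ℏ⁸) = 3.01 × 10¹³ Pa.
2.94 × 10⁻²⁸ / 3.01 × 10¹³ = 9.76 × 10⁻⁴²

9.76 × 10⁻⁴²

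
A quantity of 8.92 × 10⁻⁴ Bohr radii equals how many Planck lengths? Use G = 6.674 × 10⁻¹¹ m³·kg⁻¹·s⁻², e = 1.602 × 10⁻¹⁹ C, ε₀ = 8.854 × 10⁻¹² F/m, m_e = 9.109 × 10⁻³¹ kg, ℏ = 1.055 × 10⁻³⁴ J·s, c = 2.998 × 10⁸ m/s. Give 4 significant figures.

2.923 × 10²¹

Bohr radius: a₀ = 4πε₀ℏ²/(m_e e²) = 5.297 × 10⁻¹¹ m
Planck length: ℓ_P = √(ℏG/c³) = 1.616 × 10⁻³⁵ m
8.92 × 10⁻⁴ × 5.297 × 10⁻¹¹ / 1.616 × 10⁻³⁵ = 2.923 × 10²¹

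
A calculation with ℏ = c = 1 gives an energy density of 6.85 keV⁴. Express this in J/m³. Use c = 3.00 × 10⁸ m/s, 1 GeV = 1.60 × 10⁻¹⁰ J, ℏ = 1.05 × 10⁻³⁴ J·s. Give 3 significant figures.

[E]/[L]³ = [E]⁴/(ℏc)³; restore (ℏc)⁻³.
1 GeV⁴ → 1/(ℏc)³ × (1 GeV in J)⁴ = 2.10 × 10³⁷ J/m³.
Convert the energy scale: 6.85 keV⁴ = 6.85 × 10⁻²⁴ GeV⁴.
Result: 6.85 × 10⁻²⁴ × 2.10 × 10³⁷ = 1.44 × 10¹⁴ J/m³.

1.44 × 10¹⁴ J/m³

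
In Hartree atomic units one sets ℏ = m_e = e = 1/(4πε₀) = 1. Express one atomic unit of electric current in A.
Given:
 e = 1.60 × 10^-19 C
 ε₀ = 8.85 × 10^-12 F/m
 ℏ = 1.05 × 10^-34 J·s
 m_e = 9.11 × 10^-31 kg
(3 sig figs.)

I_au = e E_h/ℏ = m_e e⁵/((4πε₀)²ℏ³)
E_h = 4.38 × 10^-18 J
e·E_h/ℏ = 6.67 × 10^-3 A

6.67 × 10^-3 A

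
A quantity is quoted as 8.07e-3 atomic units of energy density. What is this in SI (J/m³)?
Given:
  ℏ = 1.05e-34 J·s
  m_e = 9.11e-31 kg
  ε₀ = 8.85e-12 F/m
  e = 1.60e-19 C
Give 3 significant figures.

One atomic unit of energy density: u_au = E_h/a₀³ = m_e⁴e¹⁰/((4πε₀)⁵ℏ⁸) = 3.01e13 J/m³.
8.07e-3 × 3.01e13 J/m³ = 2.43e11 J/m³

2.43e11 J/m³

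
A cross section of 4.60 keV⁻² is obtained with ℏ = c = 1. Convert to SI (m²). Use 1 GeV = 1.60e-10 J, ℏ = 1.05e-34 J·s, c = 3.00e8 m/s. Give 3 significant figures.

Area is [L]² = [E]⁻²·(ℏc)²; restore (ℏc)².
1 GeV⁻² → (ℏc)² × (1 GeV in J)⁻² = 3.88e-32 m².
Convert the energy scale: 4.60 keV⁻² = 4.60e12 GeV⁻².
Result: 4.60e12 × 3.88e-32 = 1.78e-19 m².

1.78e-19 m²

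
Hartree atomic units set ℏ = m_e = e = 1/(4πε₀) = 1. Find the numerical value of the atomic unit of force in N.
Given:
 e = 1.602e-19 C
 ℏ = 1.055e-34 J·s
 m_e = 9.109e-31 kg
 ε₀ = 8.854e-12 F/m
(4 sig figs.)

8.220e-8 N

From ℏ = m_e = e = 1/(4πε₀) = 1 the force scale is F_au = E_h/a₀ = m_e²e⁶/((4πε₀)³ℏ⁴).
E_h = 4.354e-18 J
a₀ = 5.297e-11 m
E_h/a₀ = 8.220e-8 N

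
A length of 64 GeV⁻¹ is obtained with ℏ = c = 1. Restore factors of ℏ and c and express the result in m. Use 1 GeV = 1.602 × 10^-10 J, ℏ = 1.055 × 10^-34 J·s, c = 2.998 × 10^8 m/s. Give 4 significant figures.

A length is [E]⁻¹ in ℏ=c=1; restore one factor of ℏc.
1 GeV⁻¹ → ℏc × (1 GeV in J)⁻¹ = 1.974 × 10^-16 m.
Result: 64 × 1.974 × 10^-16 = 1.264 × 10^-14 m.

1.264 × 10^-14 m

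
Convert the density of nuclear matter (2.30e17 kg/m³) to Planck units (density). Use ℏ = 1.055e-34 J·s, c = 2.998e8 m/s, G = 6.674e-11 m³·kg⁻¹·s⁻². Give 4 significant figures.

Planck density: ρ_P = c⁵/(ℏG²) = 5.154e96 kg/m³.
2.30e17 / 5.154e96 = 4.463e-80

4.463e-80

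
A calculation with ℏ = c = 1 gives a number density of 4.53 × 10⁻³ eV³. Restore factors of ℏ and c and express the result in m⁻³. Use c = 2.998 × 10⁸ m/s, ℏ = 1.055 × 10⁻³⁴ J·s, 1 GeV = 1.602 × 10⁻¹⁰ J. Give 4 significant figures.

Number density is [L]⁻³ = [E]³/(ℏc)³.
1 GeV³ → 1/(ℏc)³ × (1 GeV in J)³ = 1.299 × 10⁴⁷ m⁻³.
Convert the energy scale: 4.53 × 10⁻³ eV³ = 4.53 × 10⁻³⁰ GeV³.
Result: 4.53 × 10⁻³⁰ × 1.299 × 10⁴⁷ = 5.886 × 10¹⁷ m⁻³.

5.886 × 10¹⁷ m⁻³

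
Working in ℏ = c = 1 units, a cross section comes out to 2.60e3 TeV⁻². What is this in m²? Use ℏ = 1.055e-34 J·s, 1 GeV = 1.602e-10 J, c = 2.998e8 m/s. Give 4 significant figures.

1.013e-34 m²

Area is [L]² = [E]⁻²·(ℏc)²; restore (ℏc)².
1 GeV⁻² → (ℏc)² × (1 GeV in J)⁻² = 3.898e-32 m².
Convert the energy scale: 2.60e3 TeV⁻² = 2.60e-3 GeV⁻².
Result: 2.60e-3 × 3.898e-32 = 1.013e-34 m².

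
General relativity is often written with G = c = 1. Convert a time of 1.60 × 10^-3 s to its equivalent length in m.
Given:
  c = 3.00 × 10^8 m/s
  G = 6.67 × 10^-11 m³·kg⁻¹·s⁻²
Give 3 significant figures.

4.80 × 10^5 m

Time → length via c.
1.60 × 10^-3 s × (c) = 4.80 × 10^5 m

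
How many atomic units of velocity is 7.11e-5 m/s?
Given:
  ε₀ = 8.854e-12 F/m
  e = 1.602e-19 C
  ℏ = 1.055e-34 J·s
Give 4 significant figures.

3.252e-11

atomic unit of velocity: v_au = e²/(4πε₀ℏ) = 2.186e6 m/s.
7.11e-5 / 2.186e6 = 3.252e-11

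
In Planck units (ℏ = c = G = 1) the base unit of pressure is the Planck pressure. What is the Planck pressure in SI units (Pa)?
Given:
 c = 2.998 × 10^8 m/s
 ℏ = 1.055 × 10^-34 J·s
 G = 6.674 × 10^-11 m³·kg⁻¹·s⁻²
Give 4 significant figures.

p_P = c⁷/(ℏG²)
  = 2.177 × 10^59 / 4.699 × 10^-55
  = 4.632 × 10^113 Pa

4.632 × 10^113 Pa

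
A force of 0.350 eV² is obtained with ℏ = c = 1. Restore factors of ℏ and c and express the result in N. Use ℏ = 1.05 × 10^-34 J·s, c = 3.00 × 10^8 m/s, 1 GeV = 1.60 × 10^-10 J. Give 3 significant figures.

2.84 × 10^-13 N

Force is [E]/[L] = [E]²/(ℏc); restore (ℏc)⁻¹.
1 GeV² → 1/(ℏc) × (1 GeV in J)² = 8.13 × 10^5 N.
Convert the energy scale: 0.350 eV² = 3.50 × 10^-19 GeV².
Result: 3.50 × 10^-19 × 8.13 × 10^5 = 2.84 × 10^-13 N.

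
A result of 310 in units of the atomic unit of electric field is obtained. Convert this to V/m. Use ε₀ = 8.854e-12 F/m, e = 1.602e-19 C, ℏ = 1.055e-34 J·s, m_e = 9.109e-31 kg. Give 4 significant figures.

1.591e14 V/m

One atomic unit of electric field: E_au = E_h/(e a₀) = m_e²e⁵/((4πε₀)³ℏ⁴) = 5.131e11 V/m.
310 × 5.131e11 V/m = 1.591e14 V/m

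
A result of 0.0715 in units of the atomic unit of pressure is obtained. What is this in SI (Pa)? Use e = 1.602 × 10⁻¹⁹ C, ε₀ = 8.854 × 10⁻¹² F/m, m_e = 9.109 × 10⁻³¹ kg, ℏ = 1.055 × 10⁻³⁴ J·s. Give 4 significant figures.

One atomic unit of pressure: P_au = E_h/a₀³ = m_e⁴e¹⁰/((4πε₀)⁵ℏ⁸) = 2.929 × 10¹³ Pa.
0.0715 × 2.929 × 10¹³ Pa = 2.094 × 10¹² Pa

2.094 × 10¹² Pa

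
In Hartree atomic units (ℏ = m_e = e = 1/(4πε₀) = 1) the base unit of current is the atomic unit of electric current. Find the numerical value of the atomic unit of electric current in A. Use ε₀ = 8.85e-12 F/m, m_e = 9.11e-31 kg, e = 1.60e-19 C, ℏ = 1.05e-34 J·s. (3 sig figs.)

I_au = e E_h/ℏ = m_e e⁵/((4πε₀)²ℏ³)
E_h = 4.38e-18 J
e·E_h/ℏ = 6.67e-3 A

6.67e-3 A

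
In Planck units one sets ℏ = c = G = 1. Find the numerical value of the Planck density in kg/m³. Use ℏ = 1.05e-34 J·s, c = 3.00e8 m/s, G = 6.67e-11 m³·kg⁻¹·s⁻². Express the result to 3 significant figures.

5.20e96 kg/m³

ρ_P = c⁵/(ℏG²)
  = 2.43e42 / 4.67e-55
  = 5.20e96 kg/m³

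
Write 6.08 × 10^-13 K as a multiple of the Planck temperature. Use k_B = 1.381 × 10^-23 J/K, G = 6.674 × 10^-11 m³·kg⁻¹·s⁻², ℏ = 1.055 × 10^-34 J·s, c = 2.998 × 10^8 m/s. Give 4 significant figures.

4.291 × 10^-45

Planck temperature: T_P = √(ℏc⁵/G) / k_B = 1.417 × 10^32 K.
6.08 × 10^-13 / 1.417 × 10^32 = 4.291 × 10^-45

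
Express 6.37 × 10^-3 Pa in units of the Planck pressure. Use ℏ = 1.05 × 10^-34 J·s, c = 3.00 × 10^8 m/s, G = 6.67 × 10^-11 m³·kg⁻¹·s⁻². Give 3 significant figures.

1.36 × 10^-116

Planck pressure: p_P = c⁷/(ℏG²) = 4.68 × 10^113 Pa.
6.37 × 10^-3 / 4.68 × 10^113 = 1.36 × 10^-116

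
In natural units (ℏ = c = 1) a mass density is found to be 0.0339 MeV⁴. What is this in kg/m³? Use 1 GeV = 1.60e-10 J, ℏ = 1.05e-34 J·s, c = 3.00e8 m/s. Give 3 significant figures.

Mass density is [E]/(c²[L]³) = [E]⁴/(ℏ³c⁵).
1 GeV⁴ → 1/(ℏ³c⁵) × (1 GeV in J)⁴ = 2.33e20 kg/m³.
Convert the energy scale: 0.0339 MeV⁴ = 3.39e-14 GeV⁴.
Result: 3.39e-14 × 2.33e20 = 7.90e6 kg/m³.

7.90e6 kg/m³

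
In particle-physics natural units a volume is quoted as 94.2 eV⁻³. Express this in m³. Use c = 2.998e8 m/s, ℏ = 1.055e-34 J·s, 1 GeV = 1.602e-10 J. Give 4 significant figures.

7.250e-19 m³

Volume is [L]³ = [E]⁻³·(ℏc)³.
1 GeV⁻³ → (ℏc)³ × (1 GeV in J)⁻³ = 7.696e-48 m³.
Convert the energy scale: 94.2 eV⁻³ = 9.42e28 GeV⁻³.
Result: 9.42e28 × 7.696e-48 = 7.250e-19 m³.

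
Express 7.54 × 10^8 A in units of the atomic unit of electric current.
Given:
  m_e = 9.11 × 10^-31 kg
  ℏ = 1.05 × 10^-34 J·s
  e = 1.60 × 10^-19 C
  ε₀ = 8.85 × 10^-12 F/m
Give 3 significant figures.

atomic unit of electric current: I_au = e E_h/ℏ = m_e e⁵/((4πε₀)²ℏ³) = 6.67 × 10^-3 A.
7.54 × 10^8 / 6.67 × 10^-3 = 1.13 × 10^11

1.13 × 10^11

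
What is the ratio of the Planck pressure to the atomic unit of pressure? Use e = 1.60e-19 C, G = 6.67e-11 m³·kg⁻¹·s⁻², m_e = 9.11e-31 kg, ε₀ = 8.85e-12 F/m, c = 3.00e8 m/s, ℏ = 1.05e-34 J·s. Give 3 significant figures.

Planck pressure: p_P = c⁷/(ℏG²) = 4.68e113 Pa
atomic unit of pressure: P_au = E_h/a₀³ = m_e⁴e¹⁰/((4πε₀)⁵ℏ⁸) = 3.01e13 Pa
ratio = 4.68e113 / 3.01e13 = 1.55e100

1.55e100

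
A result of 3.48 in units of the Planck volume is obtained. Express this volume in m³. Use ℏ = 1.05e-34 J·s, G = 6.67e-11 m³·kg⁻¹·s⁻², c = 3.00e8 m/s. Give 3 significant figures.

One Planck volume: V_P = (ℏG/c³)^(3/2) = 4.18e-105 m³.
3.48 × 4.18e-105 m³ = 1.45e-104 m³

1.45e-104 m³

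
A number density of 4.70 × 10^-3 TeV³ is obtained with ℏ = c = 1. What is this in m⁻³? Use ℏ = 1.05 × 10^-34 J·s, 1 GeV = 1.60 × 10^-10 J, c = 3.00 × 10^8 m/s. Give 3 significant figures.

6.16 × 10^53 m⁻³

Number density is [L]⁻³ = [E]³/(ℏc)³.
1 GeV³ → 1/(ℏc)³ × (1 GeV in J)³ = 1.31 × 10^47 m⁻³.
Convert the energy scale: 4.70 × 10^-3 TeV³ = 4.70 × 10^6 GeV³.
Result: 4.70 × 10^6 × 1.31 × 10^47 = 6.16 × 10^53 m⁻³.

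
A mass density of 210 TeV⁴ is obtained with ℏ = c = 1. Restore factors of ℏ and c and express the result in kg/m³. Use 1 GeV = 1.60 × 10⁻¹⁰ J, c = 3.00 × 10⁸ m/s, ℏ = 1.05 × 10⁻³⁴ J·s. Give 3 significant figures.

4.89 × 10³⁴ kg/m³

Mass density is [E]/(c²[L]³) = [E]⁴/(ℏ³c⁵).
1 GeV⁴ → 1/(ℏ³c⁵) × (1 GeV in J)⁴ = 2.33 × 10²⁰ kg/m³.
Convert the energy scale: 210 TeV⁴ = 2.10 × 10¹⁴ GeV⁴.
Result: 2.10 × 10¹⁴ × 2.33 × 10²⁰ = 4.89 × 10³⁴ kg/m³.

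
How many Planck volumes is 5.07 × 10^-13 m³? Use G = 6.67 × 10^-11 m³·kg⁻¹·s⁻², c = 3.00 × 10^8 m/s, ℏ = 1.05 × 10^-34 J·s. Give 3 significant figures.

Planck volume: V_P = (ℏG/c³)^(3/2) = 4.18 × 10^-105 m³.
5.07 × 10^-13 / 4.18 × 10^-105 = 1.21 × 10^92

1.21 × 10^92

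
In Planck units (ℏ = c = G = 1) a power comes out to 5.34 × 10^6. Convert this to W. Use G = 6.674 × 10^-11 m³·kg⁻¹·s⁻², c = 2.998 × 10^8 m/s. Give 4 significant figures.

One Planck power: P_P = c⁵/G = 3.629 × 10^52 W.
5.34 × 10^6 × 3.629 × 10^52 W = 1.938 × 10^59 W

1.938 × 10^59 W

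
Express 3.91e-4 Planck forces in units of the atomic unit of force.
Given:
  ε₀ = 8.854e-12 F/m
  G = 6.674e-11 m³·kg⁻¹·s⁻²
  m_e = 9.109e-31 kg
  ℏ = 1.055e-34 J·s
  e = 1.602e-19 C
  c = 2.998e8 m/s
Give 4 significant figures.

5.758e47

Planck force: F_P = c⁴/G = 1.210e44 N
atomic unit of force: F_au = E_h/a₀ = m_e²e⁶/((4πε₀)³ℏ⁴) = 8.220e-8 N
3.91e-4 × 1.210e44 / 8.220e-8 = 5.758e47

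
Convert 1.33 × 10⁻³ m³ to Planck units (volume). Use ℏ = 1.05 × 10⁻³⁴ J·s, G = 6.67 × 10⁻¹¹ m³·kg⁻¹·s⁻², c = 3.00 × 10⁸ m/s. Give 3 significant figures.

Planck volume: V_P = (ℏG/c³)^(3/2) = 4.18 × 10⁻¹⁰⁵ m³.
1.33 × 10⁻³ / 4.18 × 10⁻¹⁰⁵ = 3.18 × 10¹⁰¹

3.18 × 10¹⁰¹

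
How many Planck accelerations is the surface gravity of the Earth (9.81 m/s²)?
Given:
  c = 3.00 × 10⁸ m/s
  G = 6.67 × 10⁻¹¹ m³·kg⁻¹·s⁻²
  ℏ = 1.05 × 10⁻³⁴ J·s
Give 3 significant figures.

1.76 × 10⁻⁵¹

Planck acceleration: a_P = √(c⁷/(ℏG)) = 5.59 × 10⁵¹ m/s².
9.81 / 5.59 × 10⁵¹ = 1.76 × 10⁻⁵¹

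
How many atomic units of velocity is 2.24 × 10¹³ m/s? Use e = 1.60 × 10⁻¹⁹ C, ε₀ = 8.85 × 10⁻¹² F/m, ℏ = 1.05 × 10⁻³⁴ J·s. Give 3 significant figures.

1.02 × 10⁷

atomic unit of velocity: v_au = e²/(4πε₀ℏ) = 2.19 × 10⁶ m/s.
2.24 × 10¹³ / 2.19 × 10⁶ = 1.02 × 10⁷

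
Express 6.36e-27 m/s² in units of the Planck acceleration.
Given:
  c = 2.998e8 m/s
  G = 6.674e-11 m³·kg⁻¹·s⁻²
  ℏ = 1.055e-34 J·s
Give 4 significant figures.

1.144e-78

Planck acceleration: a_P = √(c⁷/(ℏG)) = 5.560e51 m/s².
6.36e-27 / 5.560e51 = 1.144e-78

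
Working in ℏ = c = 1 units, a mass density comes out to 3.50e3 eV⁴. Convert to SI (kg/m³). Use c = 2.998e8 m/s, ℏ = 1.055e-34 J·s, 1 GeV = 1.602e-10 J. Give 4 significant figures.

Mass density is [E]/(c²[L]³) = [E]⁴/(ℏ³c⁵).
1 GeV⁴ → 1/(ℏ³c⁵) × (1 GeV in J)⁴ = 2.316e20 kg/m³.
Convert the energy scale: 3.50e3 eV⁴ = 3.50e-33 GeV⁴.
Result: 3.50e-33 × 2.316e20 = 8.106e-13 kg/m³.

8.106e-13 kg/m³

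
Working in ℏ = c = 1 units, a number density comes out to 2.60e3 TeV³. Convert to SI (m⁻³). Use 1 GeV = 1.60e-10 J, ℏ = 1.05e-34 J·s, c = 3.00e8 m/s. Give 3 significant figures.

Number density is [L]⁻³ = [E]³/(ℏc)³.
1 GeV³ → 1/(ℏc)³ × (1 GeV in J)³ = 1.31e47 m⁻³.
Convert the energy scale: 2.60e3 TeV³ = 2.60e12 GeV³.
Result: 2.60e12 × 1.31e47 = 3.41e59 m⁻³.

3.41e59 m⁻³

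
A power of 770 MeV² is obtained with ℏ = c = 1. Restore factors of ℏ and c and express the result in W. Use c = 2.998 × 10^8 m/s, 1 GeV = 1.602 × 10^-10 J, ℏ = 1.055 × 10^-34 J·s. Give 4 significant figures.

Power is [E]/[T] = [E]²/ℏ.
1 GeV² → 1/ℏ × (1 GeV in J)² = 2.433 × 10^14 W.
Convert the energy scale: 770 MeV² = 7.70 × 10^-4 GeV².
Result: 7.70 × 10^-4 × 2.433 × 10^14 = 1.873 × 10^11 W.

1.873 × 10^11 W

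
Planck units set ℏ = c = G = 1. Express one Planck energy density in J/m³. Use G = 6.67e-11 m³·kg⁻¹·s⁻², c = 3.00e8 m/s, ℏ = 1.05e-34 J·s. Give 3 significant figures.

4.68e113 J/m³

Dimensional analysis gives u_P = c⁷/(ℏG²).
  = 2.19e59 / 4.67e-55
  = 4.68e113 J/m³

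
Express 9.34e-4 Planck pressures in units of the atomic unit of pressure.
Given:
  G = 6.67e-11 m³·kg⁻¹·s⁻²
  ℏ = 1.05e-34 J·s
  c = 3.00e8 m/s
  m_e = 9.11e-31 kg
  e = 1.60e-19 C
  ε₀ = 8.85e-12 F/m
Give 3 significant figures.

1.45e97

Planck pressure: p_P = c⁷/(ℏG²) = 4.68e113 Pa
atomic unit of pressure: P_au = E_h/a₀³ = m_e⁴e¹⁰/((4πε₀)⁵ℏ⁸) = 3.01e13 Pa
9.34e-4 × 4.68e113 / 3.01e13 = 1.45e97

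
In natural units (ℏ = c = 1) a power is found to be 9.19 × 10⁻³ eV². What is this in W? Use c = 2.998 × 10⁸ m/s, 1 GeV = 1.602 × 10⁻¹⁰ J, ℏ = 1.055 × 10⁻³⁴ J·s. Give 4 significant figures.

Power is [E]/[T] = [E]²/ℏ.
1 GeV² → 1/ℏ × (1 GeV in J)² = 2.433 × 10¹⁴ W.
Convert the energy scale: 9.19 × 10⁻³ eV² = 9.19 × 10⁻²¹ GeV².
Result: 9.19 × 10⁻²¹ × 2.433 × 10¹⁴ = 2.236 × 10⁻⁶ W.

2.236 × 10⁻⁶ W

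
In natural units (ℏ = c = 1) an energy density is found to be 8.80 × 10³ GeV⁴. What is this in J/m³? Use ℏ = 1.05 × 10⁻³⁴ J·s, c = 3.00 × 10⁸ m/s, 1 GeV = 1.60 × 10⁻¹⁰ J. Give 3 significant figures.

[E]/[L]³ = [E]⁴/(ℏc)³; restore (ℏc)⁻³.
1 GeV⁴ → 1/(ℏc)³ × (1 GeV in J)⁴ = 2.10 × 10³⁷ J/m³.
Result: 8.80 × 10³ × 2.10 × 10³⁷ = 1.85 × 10⁴¹ J/m³.

1.85 × 10⁴¹ J/m³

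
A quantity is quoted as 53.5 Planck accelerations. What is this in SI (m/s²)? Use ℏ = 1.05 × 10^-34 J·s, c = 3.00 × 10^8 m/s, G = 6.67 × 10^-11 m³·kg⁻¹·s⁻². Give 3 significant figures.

One Planck acceleration: a_P = √(c⁷/(ℏG)) = 5.59 × 10^51 m/s².
53.5 × 5.59 × 10^51 m/s² = 2.99 × 10^53 m/s²

2.99 × 10^53 m/s²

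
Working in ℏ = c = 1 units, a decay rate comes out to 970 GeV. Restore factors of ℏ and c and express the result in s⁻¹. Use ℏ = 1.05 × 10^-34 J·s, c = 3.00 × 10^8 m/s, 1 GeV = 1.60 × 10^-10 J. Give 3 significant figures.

A rate is [E]/ℏ; divide by ℏ.
1 GeV → 1/ℏ × (1 GeV in J) = 1.52 × 10^24 s⁻¹.
Result: 970 × 1.52 × 10^24 = 1.48 × 10^27 s⁻¹.

1.48 × 10^27 s⁻¹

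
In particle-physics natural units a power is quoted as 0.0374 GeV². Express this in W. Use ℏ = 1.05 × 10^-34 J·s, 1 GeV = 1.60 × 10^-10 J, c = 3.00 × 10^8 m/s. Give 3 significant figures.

Power is [E]/[T] = [E]²/ℏ.
1 GeV² → 1/ℏ × (1 GeV in J)² = 2.44 × 10^14 W.
Result: 0.0374 × 2.44 × 10^14 = 9.12 × 10^12 W.

9.12 × 10^12 W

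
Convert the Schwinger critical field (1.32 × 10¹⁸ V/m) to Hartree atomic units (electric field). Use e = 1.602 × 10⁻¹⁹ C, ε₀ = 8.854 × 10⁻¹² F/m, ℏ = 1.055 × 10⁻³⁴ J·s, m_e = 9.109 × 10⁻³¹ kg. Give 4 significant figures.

2.573 × 10⁶

atomic unit of electric field: E_au = E_h/(e a₀) = m_e²e⁵/((4πε₀)³ℏ⁴) = 5.131 × 10¹¹ V/m.
1.32 × 10¹⁸ / 5.131 × 10¹¹ = 2.573 × 10⁶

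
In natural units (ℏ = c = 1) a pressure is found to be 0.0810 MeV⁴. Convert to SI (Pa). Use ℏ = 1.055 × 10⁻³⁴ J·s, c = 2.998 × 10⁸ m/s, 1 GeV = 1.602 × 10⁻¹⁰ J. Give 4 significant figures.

Pressure is [E]/[L]³ = [E]⁴/(ℏc)³.
1 GeV⁴ → 1/(ℏc)³ × (1 GeV in J)⁴ = 2.082 × 10³⁷ Pa.
Convert the energy scale: 0.0810 MeV⁴ = 8.10 × 10⁻¹⁴ GeV⁴.
Result: 8.10 × 10⁻¹⁴ × 2.082 × 10³⁷ = 1.686 × 10²⁴ Pa.

1.686 × 10²⁴ Pa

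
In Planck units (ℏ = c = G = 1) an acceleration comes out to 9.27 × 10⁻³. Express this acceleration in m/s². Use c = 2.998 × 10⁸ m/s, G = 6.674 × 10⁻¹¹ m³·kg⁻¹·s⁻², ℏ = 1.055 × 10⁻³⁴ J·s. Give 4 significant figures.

5.154 × 10⁴⁹ m/s²

One Planck acceleration: a_P = √(c⁷/(ℏG)) = 5.560 × 10⁵¹ m/s².
9.27 × 10⁻³ × 5.560 × 10⁵¹ m/s² = 5.154 × 10⁴⁹ m/s²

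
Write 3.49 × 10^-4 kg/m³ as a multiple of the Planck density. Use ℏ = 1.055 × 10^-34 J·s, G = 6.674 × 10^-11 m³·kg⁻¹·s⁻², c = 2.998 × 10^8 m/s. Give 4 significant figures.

6.772 × 10^-101

Planck density: ρ_P = c⁵/(ℏG²) = 5.154 × 10^96 kg/m³.
3.49 × 10^-4 / 5.154 × 10^96 = 6.772 × 10^-101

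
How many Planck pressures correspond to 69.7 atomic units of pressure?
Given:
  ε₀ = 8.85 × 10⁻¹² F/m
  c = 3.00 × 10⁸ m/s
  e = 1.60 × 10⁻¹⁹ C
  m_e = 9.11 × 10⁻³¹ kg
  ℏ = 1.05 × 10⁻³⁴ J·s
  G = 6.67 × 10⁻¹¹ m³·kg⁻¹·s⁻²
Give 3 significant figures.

atomic unit of pressure: P_au = E_h/a₀³ = m_e⁴e¹⁰/((4πε₀)⁵ℏ⁸) = 3.01 × 10¹³ Pa
Planck pressure: p_P = c⁷/(ℏG²) = 4.68 × 10¹¹³ Pa
69.7 × 3.01 × 10¹³ / 4.68 × 10¹¹³ = 4.49 × 10⁻⁹⁹

4.49 × 10⁻⁹⁹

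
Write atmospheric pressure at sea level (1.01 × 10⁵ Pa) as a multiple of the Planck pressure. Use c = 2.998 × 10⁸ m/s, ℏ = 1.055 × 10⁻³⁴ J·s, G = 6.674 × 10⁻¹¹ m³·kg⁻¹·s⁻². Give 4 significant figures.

2.180 × 10⁻¹⁰⁹

Planck pressure: p_P = c⁷/(ℏG²) = 4.632 × 10¹¹³ Pa.
1.01 × 10⁵ / 4.632 × 10¹¹³ = 2.180 × 10⁻¹⁰⁹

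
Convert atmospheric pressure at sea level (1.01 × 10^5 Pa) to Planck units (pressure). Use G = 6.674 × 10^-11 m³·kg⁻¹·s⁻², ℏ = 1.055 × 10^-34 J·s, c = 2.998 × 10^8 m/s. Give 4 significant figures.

Planck pressure: p_P = c⁷/(ℏG²) = 4.632 × 10^113 Pa.
1.01 × 10^5 / 4.632 × 10^113 = 2.180 × 10^-109

2.180 × 10^-109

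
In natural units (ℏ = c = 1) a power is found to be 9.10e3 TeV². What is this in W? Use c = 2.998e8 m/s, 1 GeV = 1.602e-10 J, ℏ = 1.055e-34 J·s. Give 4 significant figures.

2.214e24 W

Power is [E]/[T] = [E]²/ℏ.
1 GeV² → 1/ℏ × (1 GeV in J)² = 2.433e14 W.
Convert the energy scale: 9.10e3 TeV² = 9.10e9 GeV².
Result: 9.10e9 × 2.433e14 = 2.214e24 W.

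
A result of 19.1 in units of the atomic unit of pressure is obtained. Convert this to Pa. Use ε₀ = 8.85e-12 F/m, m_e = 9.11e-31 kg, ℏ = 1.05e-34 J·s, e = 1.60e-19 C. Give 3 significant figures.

One atomic unit of pressure: P_au = E_h/a₀³ = m_e⁴e¹⁰/((4πε₀)⁵ℏ⁸) = 3.01e13 Pa.
19.1 × 3.01e13 Pa = 5.75e14 Pa

5.75e14 Pa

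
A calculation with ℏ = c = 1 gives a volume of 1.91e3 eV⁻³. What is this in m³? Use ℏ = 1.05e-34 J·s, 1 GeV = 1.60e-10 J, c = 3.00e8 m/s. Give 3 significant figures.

Volume is [L]³ = [E]⁻³·(ℏc)³.
1 GeV⁻³ → (ℏc)³ × (1 GeV in J)⁻³ = 7.63e-48 m³.
Convert the energy scale: 1.91e3 eV⁻³ = 1.91e30 GeV⁻³.
Result: 1.91e30 × 7.63e-48 = 1.46e-17 m³.

1.46e-17 m³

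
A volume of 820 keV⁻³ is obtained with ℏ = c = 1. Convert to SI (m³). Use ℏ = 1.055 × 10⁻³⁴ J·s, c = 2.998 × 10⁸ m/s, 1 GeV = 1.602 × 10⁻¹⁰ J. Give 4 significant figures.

Volume is [L]³ = [E]⁻³·(ℏc)³.
1 GeV⁻³ → (ℏc)³ × (1 GeV in J)⁻³ = 7.696 × 10⁻⁴⁸ m³.
Convert the energy scale: 820 keV⁻³ = 8.20 × 10²⁰ GeV⁻³.
Result: 8.20 × 10²⁰ × 7.696 × 10⁻⁴⁸ = 6.311 × 10⁻²⁷ m³.

6.311 × 10⁻²⁷ m³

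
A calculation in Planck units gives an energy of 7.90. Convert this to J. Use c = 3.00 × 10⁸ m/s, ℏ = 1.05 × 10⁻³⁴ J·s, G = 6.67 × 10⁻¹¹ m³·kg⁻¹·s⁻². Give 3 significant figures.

1.55 × 10¹⁰ J

One Planck energy: E_P = √(ℏc⁵/G) = 1.96 × 10⁹ J.
7.90 × 1.96 × 10⁹ J = 1.55 × 10¹⁰ J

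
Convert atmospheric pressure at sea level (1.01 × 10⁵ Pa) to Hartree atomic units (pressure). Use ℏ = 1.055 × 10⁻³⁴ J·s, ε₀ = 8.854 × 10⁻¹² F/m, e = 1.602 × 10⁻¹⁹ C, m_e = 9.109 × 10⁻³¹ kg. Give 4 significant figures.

3.448 × 10⁻⁹

atomic unit of pressure: P_au = E_h/a₀³ = m_e⁴e¹⁰/((4πε₀)⁵ℏ⁸) = 2.929 × 10¹³ Pa.
1.01 × 10⁵ / 2.929 × 10¹³ = 3.448 × 10⁻⁹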